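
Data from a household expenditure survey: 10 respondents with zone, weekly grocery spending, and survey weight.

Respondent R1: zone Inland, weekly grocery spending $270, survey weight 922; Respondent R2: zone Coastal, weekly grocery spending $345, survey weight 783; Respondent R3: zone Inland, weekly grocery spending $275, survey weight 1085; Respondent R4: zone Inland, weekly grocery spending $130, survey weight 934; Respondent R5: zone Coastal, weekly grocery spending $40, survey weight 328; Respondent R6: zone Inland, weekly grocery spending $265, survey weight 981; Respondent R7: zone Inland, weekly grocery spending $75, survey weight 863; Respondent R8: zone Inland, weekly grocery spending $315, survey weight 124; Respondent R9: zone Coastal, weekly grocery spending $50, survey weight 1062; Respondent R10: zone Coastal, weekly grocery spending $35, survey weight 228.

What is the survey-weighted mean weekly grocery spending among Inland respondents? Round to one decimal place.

210.3

Inland rows: R1, R3, R4, R6, R7, R8
Weighted sum = 270×922 + 275×1085 + 130×934 + 265×981 + 75×863 + 315×124
  = 248940 + 298375 + 121420 + 259965 + 64725 + 39060 = 1032485
Sum of weights = 922 + 1085 + 934 + 981 + 863 + 124 = 4909
Weighted mean = 1032485 / 4909 = 210.32491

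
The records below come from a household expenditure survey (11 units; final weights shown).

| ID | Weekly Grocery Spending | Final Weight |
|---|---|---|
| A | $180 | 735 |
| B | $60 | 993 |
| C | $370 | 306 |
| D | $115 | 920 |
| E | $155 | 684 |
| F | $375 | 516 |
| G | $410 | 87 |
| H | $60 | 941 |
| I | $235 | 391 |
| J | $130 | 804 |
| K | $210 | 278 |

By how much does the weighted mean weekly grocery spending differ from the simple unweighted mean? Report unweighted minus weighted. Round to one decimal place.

Unweighted sum = 180 + 60 + 370 + 115 + 155 + 375 + 410 + 60 + 235 + 130 + 210 = 2300
Unweighted mean = 2300 / 11 = 209.09091
Weighted sum = 180×735 + 60×993 + 370×306 + 115×920 + 155×684 + 375×516 + 410×87 + 60×941 + 235×391 + 130×804 + 210×278
  = 132300 + 59580 + 113220 + 105800 + 106020 + 193500 + 35670 + 56460 + 91885 + 104520 + 58380 = 1057335
Sum of weights = 735 + 993 + 306 + 920 + 684 + 516 + 87 + 941 + 391 + 804 + 278 = 6655
Weighted mean = 1057335 / 6655 = 158.87829
Difference (unweighted minus weighted) = 50.212622

50.2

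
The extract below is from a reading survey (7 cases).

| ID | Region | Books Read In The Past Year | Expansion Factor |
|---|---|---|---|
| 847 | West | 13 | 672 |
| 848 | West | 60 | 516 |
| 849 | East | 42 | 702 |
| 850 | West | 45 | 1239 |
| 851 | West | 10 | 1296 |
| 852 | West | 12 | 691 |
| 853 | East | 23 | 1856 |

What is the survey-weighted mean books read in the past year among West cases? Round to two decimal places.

West rows: 847, 848, 850, 851, 852
Weighted sum = 13×672 + 60×516 + 45×1239 + 10×1296 + 12×691
  = 8736 + 30960 + 55755 + 12960 + 8292 = 116703
Sum of weights = 672 + 516 + 1239 + 1296 + 691 = 4414
Weighted mean = 116703 / 4414 = 26.439284

26.44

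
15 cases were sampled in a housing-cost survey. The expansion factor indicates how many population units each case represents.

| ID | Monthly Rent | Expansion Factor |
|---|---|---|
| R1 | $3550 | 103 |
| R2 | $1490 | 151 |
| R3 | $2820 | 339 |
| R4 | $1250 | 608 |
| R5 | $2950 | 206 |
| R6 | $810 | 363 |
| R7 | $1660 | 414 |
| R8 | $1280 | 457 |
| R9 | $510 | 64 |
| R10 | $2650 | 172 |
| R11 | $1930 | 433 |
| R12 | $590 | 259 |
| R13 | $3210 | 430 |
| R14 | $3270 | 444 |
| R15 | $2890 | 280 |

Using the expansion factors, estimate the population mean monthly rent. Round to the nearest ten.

Weighted sum = 9598870
Sum of weights = 4723
Weighted mean = 9598870 / 4723 = 2032.3671

2030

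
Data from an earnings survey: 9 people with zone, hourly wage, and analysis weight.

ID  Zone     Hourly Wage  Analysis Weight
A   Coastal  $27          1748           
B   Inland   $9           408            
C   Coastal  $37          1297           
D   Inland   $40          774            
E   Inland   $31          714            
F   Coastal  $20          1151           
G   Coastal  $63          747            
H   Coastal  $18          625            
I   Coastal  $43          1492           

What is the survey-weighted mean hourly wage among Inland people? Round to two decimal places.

29.94

Inland rows: B, D, E
Weighted sum = 9×408 + 40×774 + 31×714
  = 3672 + 30960 + 22134 = 56766
Sum of weights = 408 + 774 + 714 = 1896
Weighted mean = 56766 / 1896 = 29.939873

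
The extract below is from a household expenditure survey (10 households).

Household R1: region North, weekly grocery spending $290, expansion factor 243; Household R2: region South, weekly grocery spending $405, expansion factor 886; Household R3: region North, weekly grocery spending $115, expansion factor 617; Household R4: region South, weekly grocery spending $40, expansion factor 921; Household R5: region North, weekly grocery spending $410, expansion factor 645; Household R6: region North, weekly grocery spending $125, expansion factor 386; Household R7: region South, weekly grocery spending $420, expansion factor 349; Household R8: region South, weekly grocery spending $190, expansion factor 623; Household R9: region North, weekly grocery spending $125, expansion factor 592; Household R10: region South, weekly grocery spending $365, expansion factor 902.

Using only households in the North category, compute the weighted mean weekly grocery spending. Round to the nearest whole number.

213

North rows: R1, R3, R5, R6, R9
Weighted sum = 290×243 + 115×617 + 410×645 + 125×386 + 125×592
  = 70470 + 70955 + 264450 + 48250 + 74000 = 528125
Sum of weights = 243 + 617 + 645 + 386 + 592 = 2483
Weighted mean = 528125 / 2483 = 212.69634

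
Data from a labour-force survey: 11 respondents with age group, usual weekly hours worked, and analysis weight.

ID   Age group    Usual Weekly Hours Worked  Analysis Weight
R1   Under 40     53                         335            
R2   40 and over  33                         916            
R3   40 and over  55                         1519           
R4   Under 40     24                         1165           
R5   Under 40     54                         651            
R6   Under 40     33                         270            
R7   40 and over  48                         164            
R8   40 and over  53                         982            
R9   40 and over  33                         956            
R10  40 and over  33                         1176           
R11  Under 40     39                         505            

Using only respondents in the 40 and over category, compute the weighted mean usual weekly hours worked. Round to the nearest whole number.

40 and over rows: R2, R3, R7, R8, R9, R10
Weighted sum = 33×916 + 55×1519 + 48×164 + 53×982 + 33×956 + 33×1176
  = 244047
Sum of weights = 916 + 1519 + 164 + 982 + 956 + 1176 = 5713
Weighted mean = 244047 / 5713 = 42.717837

43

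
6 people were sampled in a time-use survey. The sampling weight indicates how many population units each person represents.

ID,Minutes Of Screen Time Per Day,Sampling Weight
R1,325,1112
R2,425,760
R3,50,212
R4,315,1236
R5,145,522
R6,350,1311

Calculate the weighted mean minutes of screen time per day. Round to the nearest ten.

310

Weighted sum = 1618880
Sum of weights = 1112 + 760 + 212 + 1236 + 522 + 1311 = 5153
Weighted mean = 1618880 / 5153 = 314.16262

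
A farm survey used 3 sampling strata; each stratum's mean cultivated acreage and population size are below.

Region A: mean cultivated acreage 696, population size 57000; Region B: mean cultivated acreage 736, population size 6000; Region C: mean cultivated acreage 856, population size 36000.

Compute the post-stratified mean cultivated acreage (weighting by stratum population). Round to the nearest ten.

Σ Nₕ·x̄ₕ = 696×57000 + 736×6000 + 856×36000
  = 39672000 + 4416000 + 30816000 = 74904000
Σ Nₕ = 57000 + 6000 + 36000 = 99000
Overall mean = 74904000 / 99000 = 756.60606

760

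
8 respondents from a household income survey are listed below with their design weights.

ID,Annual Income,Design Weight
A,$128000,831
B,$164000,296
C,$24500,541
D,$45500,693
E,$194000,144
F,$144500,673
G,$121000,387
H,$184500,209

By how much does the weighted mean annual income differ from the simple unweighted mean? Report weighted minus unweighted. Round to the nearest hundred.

Unweighted sum = 128000 + 164000 + 24500 + 45500 + 194000 + 144500 + 121000 + 184500 = 1006000
Unweighted mean = 1006000 / 8 = 125750
Weighted sum = 128000×831 + 164000×296 + 24500×541 + 45500×693 + 194000×144 + 144500×673 + 121000×387 + 184500×209
  = 106368000 + 48544000 + 13254500 + 31531500 + 27936000 + 97248500 + 46827000 + 38560500 = 410270000
Sum of weights = 831 + 296 + 541 + 693 + 144 + 673 + 387 + 209 = 3774
Weighted mean = 410270000 / 3774 = 108709.59
Difference (weighted minus unweighted) = -17040.408

-17000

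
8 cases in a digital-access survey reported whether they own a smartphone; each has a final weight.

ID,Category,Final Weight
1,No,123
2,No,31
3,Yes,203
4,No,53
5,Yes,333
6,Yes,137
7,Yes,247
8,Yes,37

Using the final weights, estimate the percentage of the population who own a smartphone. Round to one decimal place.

82.2

Sum of weights for 'Yes' = 203 + 333 + 137 + 247 + 37 = 957
Total weight = 123 + 31 + 203 + 53 + 333 + 137 + 247 + 37 = 1164
Weighted proportion = 957 / 1164 = 0.82216495 → 82.216495%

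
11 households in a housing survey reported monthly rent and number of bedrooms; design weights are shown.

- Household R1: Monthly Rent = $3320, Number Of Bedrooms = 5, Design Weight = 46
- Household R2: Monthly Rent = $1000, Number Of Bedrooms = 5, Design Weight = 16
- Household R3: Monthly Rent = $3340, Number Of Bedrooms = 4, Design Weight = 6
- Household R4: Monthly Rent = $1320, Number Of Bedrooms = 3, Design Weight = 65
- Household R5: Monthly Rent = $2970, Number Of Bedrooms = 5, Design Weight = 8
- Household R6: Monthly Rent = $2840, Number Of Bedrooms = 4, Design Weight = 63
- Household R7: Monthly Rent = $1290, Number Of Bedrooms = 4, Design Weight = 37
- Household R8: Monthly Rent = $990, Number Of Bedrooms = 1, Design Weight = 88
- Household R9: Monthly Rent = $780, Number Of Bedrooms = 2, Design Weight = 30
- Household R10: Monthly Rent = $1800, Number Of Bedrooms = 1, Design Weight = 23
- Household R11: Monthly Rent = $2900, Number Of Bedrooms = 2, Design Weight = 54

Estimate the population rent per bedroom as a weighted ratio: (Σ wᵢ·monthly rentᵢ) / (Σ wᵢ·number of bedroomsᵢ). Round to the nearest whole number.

668

Σ wᵢ·y = 3320×46 + 1000×16 + 3340×6 + 1320×65 + 2970×8 + 2840×63 + 1290×37 + 990×88 + 780×30 + 1800×23 + 2900×54
  = 152720 + 16000 + 20040 + 85800 + 23760 + 178920 + 47730 + 87120 + 23400 + 41400 + 156600 = 833490
Σ wᵢ·x = 5×46 + 5×16 + 4×6 + 3×65 + 5×8 + 4×63 + 4×37 + 1×88 + 2×30 + 1×23 + 2×54
  = 230 + 80 + 24 + 195 + 40 + 252 + 148 + 88 + 60 + 23 + 108 = 1248
Ratio = 833490 / 1248 = 667.86058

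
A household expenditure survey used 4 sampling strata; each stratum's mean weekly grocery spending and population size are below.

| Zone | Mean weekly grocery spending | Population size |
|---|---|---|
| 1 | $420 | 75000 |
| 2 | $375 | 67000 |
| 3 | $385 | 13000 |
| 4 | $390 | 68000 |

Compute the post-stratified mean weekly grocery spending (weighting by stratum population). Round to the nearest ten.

Σ Nₕ·x̄ₕ = 420×75000 + 375×67000 + 385×13000 + 390×68000
  = 88150000
Σ Nₕ = 75000 + 67000 + 13000 + 68000 = 223000
Overall mean = 88150000 / 223000 = 395.29148

400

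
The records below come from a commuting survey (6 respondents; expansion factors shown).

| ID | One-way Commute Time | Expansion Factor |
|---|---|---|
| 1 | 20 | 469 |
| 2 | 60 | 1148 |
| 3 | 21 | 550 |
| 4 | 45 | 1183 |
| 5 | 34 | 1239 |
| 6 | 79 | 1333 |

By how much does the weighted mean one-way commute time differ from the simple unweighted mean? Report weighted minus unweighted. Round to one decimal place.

Unweighted sum = 20 + 60 + 21 + 45 + 34 + 79 = 259
Unweighted mean = 259 / 6 = 43.166667
Weighted sum = 20×469 + 60×1148 + 21×550 + 45×1183 + 34×1239 + 79×1333
  = 290478
Sum of weights = 469 + 1148 + 550 + 1183 + 1239 + 1333 = 5922
Weighted mean = 290478 / 5922 = 49.050659
Difference (weighted minus unweighted) = 5.8839919

5.9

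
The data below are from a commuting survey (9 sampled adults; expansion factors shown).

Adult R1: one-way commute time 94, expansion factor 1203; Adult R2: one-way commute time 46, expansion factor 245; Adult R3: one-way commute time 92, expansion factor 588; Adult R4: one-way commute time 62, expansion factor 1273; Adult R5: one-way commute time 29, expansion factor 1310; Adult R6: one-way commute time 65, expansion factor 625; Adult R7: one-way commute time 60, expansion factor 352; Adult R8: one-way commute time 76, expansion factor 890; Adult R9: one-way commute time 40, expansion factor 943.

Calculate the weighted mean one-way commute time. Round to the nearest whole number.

Weighted sum = 462469
Sum of weights = 1203 + 245 + 588 + 1273 + 1310 + 625 + 352 + 890 + 943 = 7429
Weighted mean = 462469 / 7429 = 62.251851

62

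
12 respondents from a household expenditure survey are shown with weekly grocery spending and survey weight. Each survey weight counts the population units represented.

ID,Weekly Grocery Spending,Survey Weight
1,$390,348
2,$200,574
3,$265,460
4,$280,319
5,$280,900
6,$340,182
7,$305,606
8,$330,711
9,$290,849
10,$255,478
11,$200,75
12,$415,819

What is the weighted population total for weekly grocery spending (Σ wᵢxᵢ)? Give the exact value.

1918065

Weighted total = 390×348 + 200×574 + 265×460 + 280×319 + 280×900 + 340×182 + 305×606 + 330×711 + 290×849 + 255×478 + 200×75 + 415×819
  = 135720 + 114800 + 121900 + 89320 + 252000 + 61880 + 184830 + 234630 + 246210 + 121890 + 15000 + 339885 = 1918065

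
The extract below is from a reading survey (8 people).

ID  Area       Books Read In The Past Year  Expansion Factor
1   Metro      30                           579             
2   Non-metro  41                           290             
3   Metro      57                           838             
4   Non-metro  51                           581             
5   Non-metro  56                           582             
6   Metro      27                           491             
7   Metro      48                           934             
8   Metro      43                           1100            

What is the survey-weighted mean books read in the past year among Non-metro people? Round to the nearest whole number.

51

Non-metro rows: 2, 4, 5
Weighted sum = 41×290 + 51×581 + 56×582
  = 11890 + 29631 + 32592 = 74113
Sum of weights = 290 + 581 + 582 = 1453
Weighted mean = 74113 / 1453 = 51.006882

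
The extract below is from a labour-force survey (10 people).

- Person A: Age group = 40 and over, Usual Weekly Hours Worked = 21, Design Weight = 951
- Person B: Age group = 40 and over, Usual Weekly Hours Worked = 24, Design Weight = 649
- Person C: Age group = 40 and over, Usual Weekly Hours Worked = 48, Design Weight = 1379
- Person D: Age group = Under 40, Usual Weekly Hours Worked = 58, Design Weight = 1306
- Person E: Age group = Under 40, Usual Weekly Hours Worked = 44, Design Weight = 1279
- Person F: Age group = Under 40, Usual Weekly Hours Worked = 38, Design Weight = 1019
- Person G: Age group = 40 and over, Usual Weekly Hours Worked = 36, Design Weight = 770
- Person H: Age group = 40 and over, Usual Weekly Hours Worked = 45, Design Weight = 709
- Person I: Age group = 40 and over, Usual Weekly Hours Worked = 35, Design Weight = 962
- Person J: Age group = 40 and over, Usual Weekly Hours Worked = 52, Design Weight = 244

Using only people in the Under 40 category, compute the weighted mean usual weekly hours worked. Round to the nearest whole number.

47

Under 40 rows: D, E, F
Weighted sum = 58×1306 + 44×1279 + 38×1019
  = 170746
Sum of weights = 1306 + 1279 + 1019 = 3604
Weighted mean = 170746 / 3604 = 47.376804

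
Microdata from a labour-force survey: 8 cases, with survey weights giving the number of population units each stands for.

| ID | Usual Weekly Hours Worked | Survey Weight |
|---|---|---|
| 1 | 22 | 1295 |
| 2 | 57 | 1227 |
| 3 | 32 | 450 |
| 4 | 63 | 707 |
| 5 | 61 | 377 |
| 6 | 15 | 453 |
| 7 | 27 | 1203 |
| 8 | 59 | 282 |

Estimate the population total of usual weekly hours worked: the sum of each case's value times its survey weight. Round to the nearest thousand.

236000

Weighted total = 22×1295 + 57×1227 + 32×450 + 63×707 + 61×377 + 15×453 + 27×1203 + 59×282
  = 28490 + 69939 + 14400 + 44541 + 22997 + 6795 + 32481 + 16638 = 236281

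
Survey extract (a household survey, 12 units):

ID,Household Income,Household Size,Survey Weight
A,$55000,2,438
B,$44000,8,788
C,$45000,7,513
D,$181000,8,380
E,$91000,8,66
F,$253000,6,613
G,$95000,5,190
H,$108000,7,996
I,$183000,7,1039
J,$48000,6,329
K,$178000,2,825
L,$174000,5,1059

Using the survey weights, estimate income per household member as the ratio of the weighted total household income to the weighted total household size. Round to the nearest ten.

Σ wᵢ·y = 55000×438 + 44000×788 + 45000×513 + 181000×380 + 91000×66 + 253000×613 + 95000×190 + 108000×996 + 183000×1039 + 48000×329 + 178000×825 + 174000×1059
  = 974385000
Σ wᵢ·x = 2×438 + 8×788 + 7×513 + 8×380 + 8×66 + 6×613 + 5×190 + 7×996 + 7×1039 + 6×329 + 2×825 + 5×1059
  = 42131
Ratio = 974385000 / 42131 = 23127.507

23130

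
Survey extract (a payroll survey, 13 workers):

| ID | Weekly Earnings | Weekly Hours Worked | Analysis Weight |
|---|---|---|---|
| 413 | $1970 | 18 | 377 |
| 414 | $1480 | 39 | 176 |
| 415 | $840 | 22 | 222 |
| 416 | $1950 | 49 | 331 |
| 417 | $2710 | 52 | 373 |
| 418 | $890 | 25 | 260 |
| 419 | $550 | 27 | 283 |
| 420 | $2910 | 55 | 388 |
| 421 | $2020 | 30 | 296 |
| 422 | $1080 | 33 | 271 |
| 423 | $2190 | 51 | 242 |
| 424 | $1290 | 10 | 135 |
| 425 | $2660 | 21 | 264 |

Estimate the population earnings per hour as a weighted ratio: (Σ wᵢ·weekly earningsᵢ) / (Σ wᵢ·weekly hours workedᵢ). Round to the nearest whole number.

Σ wᵢ·y = 6659030
Σ wᵢ·x = 126689
Ratio = 6659030 / 126689 = 52.562022

53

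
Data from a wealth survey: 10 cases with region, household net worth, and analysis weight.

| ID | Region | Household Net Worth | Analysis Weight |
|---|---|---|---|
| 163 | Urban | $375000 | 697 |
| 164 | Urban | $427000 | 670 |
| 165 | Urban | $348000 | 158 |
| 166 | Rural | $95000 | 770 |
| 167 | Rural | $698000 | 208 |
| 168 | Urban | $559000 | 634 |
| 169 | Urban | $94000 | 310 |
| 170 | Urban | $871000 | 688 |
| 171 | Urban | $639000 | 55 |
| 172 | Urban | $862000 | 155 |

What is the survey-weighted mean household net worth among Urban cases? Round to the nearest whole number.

520938

Urban rows: 163, 164, 165, 168, 169, 170, 171, 172
Weighted sum = 375000×697 + 427000×670 + 348000×158 + 559000×634 + 94000×310 + 871000×688 + 639000×55 + 862000×155
  = 261375000 + 286090000 + 54984000 + 354406000 + 29140000 + 599248000 + 35145000 + 133610000 = 1753998000
Sum of weights = 697 + 670 + 158 + 634 + 310 + 688 + 55 + 155 = 3367
Weighted mean = 1753998000 / 3367 = 520937.93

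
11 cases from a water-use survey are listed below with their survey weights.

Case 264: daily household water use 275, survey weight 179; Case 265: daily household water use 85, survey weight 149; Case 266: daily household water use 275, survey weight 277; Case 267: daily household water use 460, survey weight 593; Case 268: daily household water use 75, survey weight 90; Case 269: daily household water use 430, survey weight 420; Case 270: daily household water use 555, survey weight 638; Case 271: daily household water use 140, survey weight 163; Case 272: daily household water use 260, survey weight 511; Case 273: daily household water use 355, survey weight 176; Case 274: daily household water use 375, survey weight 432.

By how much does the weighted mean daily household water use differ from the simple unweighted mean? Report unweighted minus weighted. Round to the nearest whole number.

Unweighted sum = 275 + 85 + 275 + 460 + 75 + 430 + 555 + 140 + 260 + 355 + 375 = 3285
Unweighted mean = 3285 / 11 = 298.63636
Weighted sum = 1332445
Sum of weights = 179 + 149 + 277 + 593 + 90 + 420 + 638 + 163 + 511 + 176 + 432 = 3628
Weighted mean = 1332445 / 3628 = 367.26709
Difference (unweighted minus weighted) = -68.630726

-69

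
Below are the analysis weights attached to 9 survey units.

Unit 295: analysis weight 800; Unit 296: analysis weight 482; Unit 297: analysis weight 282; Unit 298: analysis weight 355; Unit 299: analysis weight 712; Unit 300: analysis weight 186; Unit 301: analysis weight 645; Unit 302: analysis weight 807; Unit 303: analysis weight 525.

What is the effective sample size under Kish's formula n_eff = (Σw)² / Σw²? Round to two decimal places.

7.76

Σ wᵢ = 800 + 482 + 282 + 355 + 712 + 186 + 645 + 807 + 525 = 4794
Σ wᵢ² = 640000 + 232324 + 79524 + 126025 + 506944 + 34596 + 416025 + 651249 + 275625 = 2962312
n_eff = 4794² / 2962312 = 22982436 / 2962312 = 7.7582766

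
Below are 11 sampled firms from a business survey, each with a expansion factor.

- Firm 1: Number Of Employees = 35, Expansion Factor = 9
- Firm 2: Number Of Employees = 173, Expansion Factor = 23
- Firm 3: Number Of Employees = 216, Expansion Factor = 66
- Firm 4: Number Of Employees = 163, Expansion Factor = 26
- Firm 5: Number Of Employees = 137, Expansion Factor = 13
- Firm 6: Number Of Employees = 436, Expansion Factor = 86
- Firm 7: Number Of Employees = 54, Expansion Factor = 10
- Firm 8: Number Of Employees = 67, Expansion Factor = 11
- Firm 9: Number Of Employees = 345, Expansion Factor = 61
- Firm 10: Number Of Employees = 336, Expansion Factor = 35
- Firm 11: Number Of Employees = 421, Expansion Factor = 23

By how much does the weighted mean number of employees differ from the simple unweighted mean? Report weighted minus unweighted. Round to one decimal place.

74.9

Unweighted sum = 35 + 173 + 216 + 163 + 137 + 436 + 54 + 67 + 345 + 336 + 421 = 2383
Unweighted mean = 2383 / 11 = 216.63636
Weighted sum = 35×9 + 173×23 + 216×66 + 163×26 + 137×13 + 436×86 + 54×10 + 67×11 + 345×61 + 336×35 + 421×23
  = 315 + 3979 + 14256 + 4238 + 1781 + 37496 + 540 + 737 + 21045 + 11760 + 9683 = 105830
Sum of weights = 9 + 23 + 66 + 26 + 13 + 86 + 10 + 11 + 61 + 35 + 23 = 363
Weighted mean = 105830 / 363 = 291.5427
Difference (weighted minus unweighted) = 74.906336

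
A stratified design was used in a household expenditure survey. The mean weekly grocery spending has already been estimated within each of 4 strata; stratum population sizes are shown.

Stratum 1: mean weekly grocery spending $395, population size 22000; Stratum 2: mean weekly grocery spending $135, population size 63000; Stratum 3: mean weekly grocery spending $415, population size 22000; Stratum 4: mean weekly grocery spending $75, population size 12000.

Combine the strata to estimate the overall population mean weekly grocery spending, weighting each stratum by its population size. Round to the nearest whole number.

229

Σ Nₕ·x̄ₕ = 395×22000 + 135×63000 + 415×22000 + 75×12000
  = 8690000 + 8505000 + 9130000 + 900000 = 27225000
Σ Nₕ = 22000 + 63000 + 22000 + 12000 = 119000
Overall mean = 27225000 / 119000 = 228.78151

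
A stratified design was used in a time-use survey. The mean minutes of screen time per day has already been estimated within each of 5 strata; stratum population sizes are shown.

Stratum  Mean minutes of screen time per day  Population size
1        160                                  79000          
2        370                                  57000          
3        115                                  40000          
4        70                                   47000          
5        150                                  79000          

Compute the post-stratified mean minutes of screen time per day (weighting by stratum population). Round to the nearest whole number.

Σ Nₕ·x̄ₕ = 160×79000 + 370×57000 + 115×40000 + 70×47000 + 150×79000
  = 53470000
Σ Nₕ = 79000 + 57000 + 40000 + 47000 + 79000 = 302000
Overall mean = 53470000 / 302000 = 177.05298

177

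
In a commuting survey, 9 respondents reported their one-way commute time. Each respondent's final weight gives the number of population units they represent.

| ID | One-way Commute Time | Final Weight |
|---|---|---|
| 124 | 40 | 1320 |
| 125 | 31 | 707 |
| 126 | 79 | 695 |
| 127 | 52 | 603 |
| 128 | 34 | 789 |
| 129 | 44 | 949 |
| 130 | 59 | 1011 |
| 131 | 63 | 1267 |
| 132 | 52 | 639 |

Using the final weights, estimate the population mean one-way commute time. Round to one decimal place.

50.4

Weighted sum = 40×1320 + 31×707 + 79×695 + 52×603 + 34×789 + 44×949 + 59×1011 + 63×1267 + 52×639
  = 52800 + 21917 + 54905 + 31356 + 26826 + 41756 + 59649 + 79821 + 33228 = 402258
Sum of weights = 1320 + 707 + 695 + 603 + 789 + 949 + 1011 + 1267 + 639 = 7980
Weighted mean = 402258 / 7980 = 50.408271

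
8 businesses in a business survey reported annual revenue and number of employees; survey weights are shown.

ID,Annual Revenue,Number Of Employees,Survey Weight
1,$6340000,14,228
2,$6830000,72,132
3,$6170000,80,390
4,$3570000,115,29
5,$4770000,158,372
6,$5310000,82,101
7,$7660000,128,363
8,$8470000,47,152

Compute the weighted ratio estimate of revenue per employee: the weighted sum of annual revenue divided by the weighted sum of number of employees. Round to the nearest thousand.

67000

Σ wᵢ·y = 6340000×228 + 6830000×132 + 6170000×390 + 3570000×29 + 4770000×372 + 5310000×101 + 7660000×363 + 8470000×152
  = 1445520000 + 901560000 + 2406300000 + 103530000 + 1774440000 + 536310000 + 2780580000 + 1287440000 = 11235680000
Σ wᵢ·x = 14×228 + 72×132 + 80×390 + 115×29 + 158×372 + 82×101 + 128×363 + 47×152
  = 3192 + 9504 + 31200 + 3335 + 58776 + 8282 + 46464 + 7144 = 167897
Ratio = 11235680000 / 167897 = 66920.076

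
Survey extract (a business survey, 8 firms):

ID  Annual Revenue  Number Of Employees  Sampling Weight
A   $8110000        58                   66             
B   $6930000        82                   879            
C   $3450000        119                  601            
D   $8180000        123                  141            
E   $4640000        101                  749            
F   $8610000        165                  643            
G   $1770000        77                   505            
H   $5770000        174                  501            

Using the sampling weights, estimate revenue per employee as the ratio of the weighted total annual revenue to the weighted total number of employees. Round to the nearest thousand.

Σ wᵢ·y = 8110000×66 + 6930000×879 + 3450000×601 + 8180000×141 + 4640000×749 + 8610000×643 + 1770000×505 + 5770000×501
  = 535260000 + 6091470000 + 2073450000 + 1153380000 + 3475360000 + 5536230000 + 893850000 + 2890770000 = 22649770000
Σ wᵢ·x = 58×66 + 82×879 + 119×601 + 123×141 + 101×749 + 165×643 + 77×505 + 174×501
  = 472571
Ratio = 22649770000 / 472571 = 47928.819

48000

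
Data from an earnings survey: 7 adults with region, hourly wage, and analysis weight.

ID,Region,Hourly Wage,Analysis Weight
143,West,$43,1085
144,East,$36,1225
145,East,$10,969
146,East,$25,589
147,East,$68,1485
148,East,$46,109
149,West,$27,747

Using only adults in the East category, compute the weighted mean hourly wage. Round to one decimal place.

39.9

East rows: 144, 145, 146, 147, 148
Weighted sum = 36×1225 + 10×969 + 25×589 + 68×1485 + 46×109
  = 174509
Sum of weights = 1225 + 969 + 589 + 1485 + 109 = 4377
Weighted mean = 174509 / 4377 = 39.869545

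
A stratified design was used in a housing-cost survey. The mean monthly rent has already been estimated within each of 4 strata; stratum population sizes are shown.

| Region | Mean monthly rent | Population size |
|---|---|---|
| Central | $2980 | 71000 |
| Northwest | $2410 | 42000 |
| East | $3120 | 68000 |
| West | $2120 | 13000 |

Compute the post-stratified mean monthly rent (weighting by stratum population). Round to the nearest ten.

2850

Σ Nₕ·x̄ₕ = 2980×71000 + 2410×42000 + 3120×68000 + 2120×13000
  = 552520000
Σ Nₕ = 71000 + 42000 + 68000 + 13000 = 194000
Overall mean = 552520000 / 194000 = 2848.0412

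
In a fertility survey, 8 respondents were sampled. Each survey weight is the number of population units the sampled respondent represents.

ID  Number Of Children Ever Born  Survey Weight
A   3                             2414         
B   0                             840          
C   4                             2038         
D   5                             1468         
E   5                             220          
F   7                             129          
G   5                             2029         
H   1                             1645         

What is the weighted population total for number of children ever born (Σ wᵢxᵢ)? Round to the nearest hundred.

36500

Weighted total = 3×2414 + 0×840 + 4×2038 + 5×1468 + 5×220 + 7×129 + 5×2029 + 1×1645
  = 7242 + 0 + 8152 + 7340 + 1100 + 903 + 10145 + 1645 = 36527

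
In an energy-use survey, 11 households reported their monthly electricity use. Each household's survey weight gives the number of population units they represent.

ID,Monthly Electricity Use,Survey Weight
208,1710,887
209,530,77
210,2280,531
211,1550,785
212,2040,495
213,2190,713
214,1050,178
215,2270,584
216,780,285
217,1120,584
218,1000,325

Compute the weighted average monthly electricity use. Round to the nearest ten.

1700

Weighted sum = 1710×887 + 530×77 + 2280×531 + 1550×785 + 2040×495 + 2190×713 + 1050×178 + 2270×584 + 780×285 + 1120×584 + 1000×325
  = 1516770 + 40810 + 1210680 + 1216750 + 1009800 + 1561470 + 186900 + 1325680 + 222300 + 654080 + 325000 = 9270240
Sum of weights = 887 + 77 + 531 + 785 + 495 + 713 + 178 + 584 + 285 + 584 + 325 = 5444
Weighted mean = 9270240 / 5444 = 1702.8361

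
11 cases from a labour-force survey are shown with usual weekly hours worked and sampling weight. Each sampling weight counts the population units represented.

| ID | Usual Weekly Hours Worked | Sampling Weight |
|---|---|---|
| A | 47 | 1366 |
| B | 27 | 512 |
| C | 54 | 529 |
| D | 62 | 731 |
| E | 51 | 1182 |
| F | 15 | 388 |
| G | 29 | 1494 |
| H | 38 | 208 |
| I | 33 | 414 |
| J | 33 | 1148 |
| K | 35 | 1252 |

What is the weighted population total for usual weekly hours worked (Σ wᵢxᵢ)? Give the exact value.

Weighted total = 47×1366 + 27×512 + 54×529 + 62×731 + 51×1182 + 15×388 + 29×1494 + 38×208 + 33×414 + 33×1148 + 35×1252
  = 64202 + 13824 + 28566 + 45322 + 60282 + 5820 + 43326 + 7904 + 13662 + 37884 + 43820 = 364612

364612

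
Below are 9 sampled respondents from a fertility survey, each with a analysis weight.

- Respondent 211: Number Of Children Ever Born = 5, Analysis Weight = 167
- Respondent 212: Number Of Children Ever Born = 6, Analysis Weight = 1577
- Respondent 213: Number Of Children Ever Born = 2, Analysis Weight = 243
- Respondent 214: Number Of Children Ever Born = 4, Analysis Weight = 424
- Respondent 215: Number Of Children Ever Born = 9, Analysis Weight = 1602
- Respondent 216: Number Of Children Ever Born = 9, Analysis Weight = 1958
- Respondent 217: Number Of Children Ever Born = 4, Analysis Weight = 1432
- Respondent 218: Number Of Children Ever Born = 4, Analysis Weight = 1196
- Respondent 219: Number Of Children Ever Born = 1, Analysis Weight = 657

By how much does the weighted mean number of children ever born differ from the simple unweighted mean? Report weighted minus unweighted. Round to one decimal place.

1.1

Unweighted sum = 5 + 6 + 2 + 4 + 9 + 9 + 4 + 4 + 1 = 44
Unweighted mean = 44 / 9 = 4.8888889
Weighted sum = 5×167 + 6×1577 + 2×243 + 4×424 + 9×1602 + 9×1958 + 4×1432 + 4×1196 + 1×657
  = 835 + 9462 + 486 + 1696 + 14418 + 17622 + 5728 + 4784 + 657 = 55688
Sum of weights = 167 + 1577 + 243 + 424 + 1602 + 1958 + 1432 + 1196 + 657 = 9256
Weighted mean = 55688 / 9256 = 6.0164218
Difference (weighted minus unweighted) = 1.1275329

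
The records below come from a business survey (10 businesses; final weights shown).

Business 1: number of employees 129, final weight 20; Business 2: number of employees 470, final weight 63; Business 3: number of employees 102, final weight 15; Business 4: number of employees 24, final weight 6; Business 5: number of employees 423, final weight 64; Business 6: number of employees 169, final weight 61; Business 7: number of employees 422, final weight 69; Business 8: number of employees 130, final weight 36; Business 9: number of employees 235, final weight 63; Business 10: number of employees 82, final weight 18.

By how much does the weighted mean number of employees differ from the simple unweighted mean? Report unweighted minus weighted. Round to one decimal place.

-73.7

Unweighted sum = 2186
Unweighted mean = 2186 / 10 = 218.6
Weighted sum = 129×20 + 470×63 + 102×15 + 24×6 + 423×64 + 169×61 + 422×69 + 130×36 + 235×63 + 82×18
  = 121324
Sum of weights = 20 + 63 + 15 + 6 + 64 + 61 + 69 + 36 + 63 + 18 = 415
Weighted mean = 121324 / 415 = 292.34699
Difference (unweighted minus weighted) = -73.746988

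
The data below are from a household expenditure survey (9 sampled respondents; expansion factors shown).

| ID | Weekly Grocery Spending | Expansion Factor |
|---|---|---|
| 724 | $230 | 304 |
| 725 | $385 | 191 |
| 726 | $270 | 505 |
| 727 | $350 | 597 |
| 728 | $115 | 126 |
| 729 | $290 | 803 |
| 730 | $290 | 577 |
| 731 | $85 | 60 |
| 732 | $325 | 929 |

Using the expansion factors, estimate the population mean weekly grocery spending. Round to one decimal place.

Weighted sum = 230×304 + 385×191 + 270×505 + 350×597 + 115×126 + 290×803 + 290×577 + 85×60 + 325×929
  = 1210470
Sum of weights = 304 + 191 + 505 + 597 + 126 + 803 + 577 + 60 + 929 = 4092
Weighted mean = 1210470 / 4092 = 295.81378

295.8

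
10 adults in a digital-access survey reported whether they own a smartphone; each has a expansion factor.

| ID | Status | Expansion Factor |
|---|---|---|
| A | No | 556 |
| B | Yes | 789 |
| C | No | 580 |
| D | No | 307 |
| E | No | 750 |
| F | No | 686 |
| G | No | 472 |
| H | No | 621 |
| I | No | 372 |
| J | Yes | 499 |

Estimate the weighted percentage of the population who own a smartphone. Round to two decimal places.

Sum of weights for 'Yes' = 789 + 499 = 1288
Total weight = 556 + 789 + 580 + 307 + 750 + 686 + 472 + 621 + 372 + 499 = 5632
Weighted proportion = 1288 / 5632 = 0.22869318 → 22.869318%

22.87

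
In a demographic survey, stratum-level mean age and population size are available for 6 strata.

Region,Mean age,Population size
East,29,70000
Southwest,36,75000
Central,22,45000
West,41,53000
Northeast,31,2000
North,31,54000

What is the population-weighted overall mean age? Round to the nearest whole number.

Σ Nₕ·x̄ₕ = 29×70000 + 36×75000 + 22×45000 + 41×53000 + 31×2000 + 31×54000
  = 2030000 + 2700000 + 990000 + 2173000 + 62000 + 1674000 = 9629000
Σ Nₕ = 70000 + 75000 + 45000 + 53000 + 2000 + 54000 = 299000
Overall mean = 9629000 / 299000 = 32.204013

32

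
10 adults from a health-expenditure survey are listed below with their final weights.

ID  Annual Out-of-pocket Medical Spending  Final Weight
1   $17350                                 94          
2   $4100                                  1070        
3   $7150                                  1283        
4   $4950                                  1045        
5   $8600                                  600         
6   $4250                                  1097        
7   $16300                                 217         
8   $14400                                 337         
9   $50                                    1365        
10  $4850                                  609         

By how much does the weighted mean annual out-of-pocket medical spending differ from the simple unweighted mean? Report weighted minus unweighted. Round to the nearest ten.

-2810

Unweighted sum = 82000
Unweighted mean = 82000 / 10 = 8200
Weighted sum = 17350×94 + 4100×1070 + 7150×1283 + 4950×1045 + 8600×600 + 4250×1097 + 16300×217 + 14400×337 + 50×1365 + 4850×609
  = 1630900 + 4387000 + 9173450 + 5172750 + 5160000 + 4662250 + 3537100 + 4852800 + 68250 + 2953650 = 41598150
Sum of weights = 7717
Weighted mean = 41598150 / 7717 = 5390.4561
Difference (weighted minus unweighted) = -2809.5439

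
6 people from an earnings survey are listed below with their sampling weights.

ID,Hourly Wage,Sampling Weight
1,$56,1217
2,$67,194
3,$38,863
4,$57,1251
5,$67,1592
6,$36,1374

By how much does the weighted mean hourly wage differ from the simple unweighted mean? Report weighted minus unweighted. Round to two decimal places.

-0.91

Unweighted sum = 56 + 67 + 38 + 57 + 67 + 36 = 321
Unweighted mean = 321 / 6 = 53.5
Weighted sum = 56×1217 + 67×194 + 38×863 + 57×1251 + 67×1592 + 36×1374
  = 68152 + 12998 + 32794 + 71307 + 106664 + 49464 = 341379
Sum of weights = 6491
Weighted mean = 341379 / 6491 = 52.592667
Difference (weighted minus unweighted) = -0.90733323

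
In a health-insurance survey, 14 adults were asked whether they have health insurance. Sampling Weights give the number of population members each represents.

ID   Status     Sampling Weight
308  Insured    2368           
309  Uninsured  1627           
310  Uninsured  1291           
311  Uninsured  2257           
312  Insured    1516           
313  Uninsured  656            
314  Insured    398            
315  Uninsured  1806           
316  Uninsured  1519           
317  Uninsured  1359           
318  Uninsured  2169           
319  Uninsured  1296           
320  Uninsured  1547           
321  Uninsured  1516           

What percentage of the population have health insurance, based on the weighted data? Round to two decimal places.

20.08

Sum of weights for 'Insured' = 2368 + 1516 + 398 = 4282
Total weight = 21325
Weighted proportion = 4282 / 21325 = 0.20079719 → 20.079719%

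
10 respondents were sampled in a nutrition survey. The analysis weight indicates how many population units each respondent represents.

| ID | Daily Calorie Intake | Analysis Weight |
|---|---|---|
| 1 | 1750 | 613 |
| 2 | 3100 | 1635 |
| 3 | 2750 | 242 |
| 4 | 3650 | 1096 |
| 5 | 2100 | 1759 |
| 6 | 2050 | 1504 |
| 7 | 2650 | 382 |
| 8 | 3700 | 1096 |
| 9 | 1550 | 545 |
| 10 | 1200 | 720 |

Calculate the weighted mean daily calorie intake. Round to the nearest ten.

2540

Weighted sum = 1750×613 + 3100×1635 + 2750×242 + 3650×1096 + 2100×1759 + 2050×1504 + 2650×382 + 3700×1096 + 1550×545 + 1200×720
  = 1072750 + 5068500 + 665500 + 4000400 + 3693900 + 3083200 + 1012300 + 4055200 + 844750 + 864000 = 24360500
Sum of weights = 613 + 1635 + 242 + 1096 + 1759 + 1504 + 382 + 1096 + 545 + 720 = 9592
Weighted mean = 24360500 / 9592 = 2539.6685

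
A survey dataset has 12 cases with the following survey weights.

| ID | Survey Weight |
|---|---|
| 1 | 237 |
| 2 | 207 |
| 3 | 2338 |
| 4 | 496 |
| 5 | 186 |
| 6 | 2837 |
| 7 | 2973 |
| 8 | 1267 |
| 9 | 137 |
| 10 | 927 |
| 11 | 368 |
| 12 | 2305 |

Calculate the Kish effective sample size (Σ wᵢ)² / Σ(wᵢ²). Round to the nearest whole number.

Σ wᵢ = 237 + 207 + 2338 + 496 + 186 + 2837 + 2973 + 1267 + 137 + 927 + 368 + 2305 = 14278
Σ wᵢ² = 30665008
n_eff = 14278² / 30665008 = 203861284 / 30665008 = 6.6480101

7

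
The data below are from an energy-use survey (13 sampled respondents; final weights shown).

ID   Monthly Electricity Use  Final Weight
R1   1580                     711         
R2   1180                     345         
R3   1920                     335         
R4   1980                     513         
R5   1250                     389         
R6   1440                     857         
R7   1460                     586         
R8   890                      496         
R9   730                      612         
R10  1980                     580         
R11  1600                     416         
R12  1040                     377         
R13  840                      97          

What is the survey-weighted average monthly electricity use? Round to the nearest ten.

Weighted sum = 8941070
Sum of weights = 6314
Weighted mean = 8941070 / 6314 = 1416.0706

1420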